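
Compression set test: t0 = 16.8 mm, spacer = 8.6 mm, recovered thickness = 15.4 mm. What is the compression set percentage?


CS = (t0 - recovered) / (t0 - ts) * 100
= (16.8 - 15.4) / (16.8 - 8.6) * 100
= 1.4 / 8.2 * 100
= 17.1%

17.1%


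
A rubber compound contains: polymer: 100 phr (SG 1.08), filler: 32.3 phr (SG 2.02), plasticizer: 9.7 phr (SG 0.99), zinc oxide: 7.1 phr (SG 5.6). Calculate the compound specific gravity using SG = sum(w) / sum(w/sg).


Sum of weights = 149.1
Volume contributions:
  polymer: 100/1.08 = 92.5926
  filler: 32.3/2.02 = 15.9901
  plasticizer: 9.7/0.99 = 9.7980
  zinc oxide: 7.1/5.6 = 1.2679
Sum of volumes = 119.6485
SG = 149.1 / 119.6485 = 1.246

SG = 1.246


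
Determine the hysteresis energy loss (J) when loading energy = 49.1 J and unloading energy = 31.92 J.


Hysteresis loss = loading - unloading
= 49.1 - 31.92
= 17.18 J

17.18 J


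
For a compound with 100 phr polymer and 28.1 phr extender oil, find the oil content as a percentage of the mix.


Oil % = oil / (100 + oil) * 100
= 28.1 / (100 + 28.1) * 100
= 28.1 / 128.1 * 100
= 21.94%

21.94%


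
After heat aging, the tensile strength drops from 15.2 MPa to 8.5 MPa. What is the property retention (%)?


Retention = aged / original * 100
= 8.5 / 15.2 * 100
= 55.9%

55.9%


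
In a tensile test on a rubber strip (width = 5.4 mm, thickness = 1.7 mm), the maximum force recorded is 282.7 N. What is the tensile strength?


Area = width * thickness = 5.4 * 1.7 = 9.18 mm^2
TS = force / area = 282.7 / 9.18 = 30.8 MPa

30.8 MPa


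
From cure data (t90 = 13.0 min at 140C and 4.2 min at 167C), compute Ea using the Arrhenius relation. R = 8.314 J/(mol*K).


T1 = 413.15 K, T2 = 440.15 K
1/T1 - 1/T2 = 1.4848e-04
ln(t1/t2) = ln(13.0/4.2) = 1.1299
Ea = 8.314 * 1.1299 / 1.4848e-04 = 63267.5782 J/mol
Ea = 63.27 kJ/mol

63.27 kJ/mol


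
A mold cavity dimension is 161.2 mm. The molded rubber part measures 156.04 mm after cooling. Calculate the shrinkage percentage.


Shrinkage = (mold - part) / mold * 100
= (161.2 - 156.04) / 161.2 * 100
= 5.16 / 161.2 * 100
= 3.2%

3.2%


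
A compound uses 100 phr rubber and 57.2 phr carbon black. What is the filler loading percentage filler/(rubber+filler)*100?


Filler % = filler / (rubber + filler) * 100
= 57.2 / (100 + 57.2) * 100
= 57.2 / 157.2 * 100
= 36.39%

36.39%


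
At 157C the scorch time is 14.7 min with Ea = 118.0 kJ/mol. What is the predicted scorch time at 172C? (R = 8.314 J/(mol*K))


Convert temperatures: T1 = 157 + 273.15 = 430.15 K, T2 = 172 + 273.15 = 445.15 K
ts2_new = 14.7 * exp(118000 / 8.314 * (1/445.15 - 1/430.15))
1/T2 - 1/T1 = -7.8337e-05
ts2_new = 4.84 min

4.84 min


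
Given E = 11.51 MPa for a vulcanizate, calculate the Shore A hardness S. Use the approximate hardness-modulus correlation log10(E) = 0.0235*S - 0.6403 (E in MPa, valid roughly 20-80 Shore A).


log10(E) = 0.0235*S - 0.6403  =>  S = (log10(E) + 0.6403) / 0.0235
log10(11.51) = 1.061075
S = (1.061075 + 0.6403) / 0.0235 = 1.701375 / 0.0235
S = 72.4

Shore A = 72.4


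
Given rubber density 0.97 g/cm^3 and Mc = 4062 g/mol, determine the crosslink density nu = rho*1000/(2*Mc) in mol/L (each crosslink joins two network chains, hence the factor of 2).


nu = rho * 1000 / (2 * Mc)
nu = 0.97 * 1000 / (2 * 4062)
nu = 970.0 / 8124
nu = 0.1194 mol/L

0.1194 mol/L


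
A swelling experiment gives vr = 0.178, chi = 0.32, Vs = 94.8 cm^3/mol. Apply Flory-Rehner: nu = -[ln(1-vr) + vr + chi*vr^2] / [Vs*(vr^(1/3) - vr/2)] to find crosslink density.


ln(1 - vr) = ln(1 - 0.178) = -0.1960
Numerator = -((-0.1960) + 0.178 + 0.32 * 0.178^2) = 0.0079
Denominator = 94.8 * (0.178^(1/3) - 0.178/2) = 44.8899
nu = 0.0079 / 44.8899 = 1.7545e-04 mol/cm^3

1.7545e-04 mol/cm^3


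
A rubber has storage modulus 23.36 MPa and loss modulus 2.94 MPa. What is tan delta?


tan delta = E'' / E'
= 2.94 / 23.36
= 0.1259

tan delta = 0.1259


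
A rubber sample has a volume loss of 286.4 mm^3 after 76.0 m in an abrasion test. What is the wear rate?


Rate = volume_loss / distance
= 286.4 / 76.0
= 3.768 mm^3/m

3.768 mm^3/m


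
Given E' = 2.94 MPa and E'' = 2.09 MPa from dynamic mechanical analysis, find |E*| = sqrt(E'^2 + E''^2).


|E*| = sqrt(E'^2 + E''^2)
= sqrt(2.94^2 + 2.09^2)
= sqrt(8.6436 + 4.3681)
= 3.607 MPa

3.607 MPa


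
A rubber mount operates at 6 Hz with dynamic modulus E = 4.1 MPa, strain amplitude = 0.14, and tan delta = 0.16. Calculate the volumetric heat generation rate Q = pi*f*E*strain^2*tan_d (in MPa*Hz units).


Q = pi * f * E * strain^2 * tan_d
= pi * 6 * 4.1 * 0.14^2 * 0.16
= pi * 6 * 4.1 * 0.0196 * 0.16
= 0.2424

Q = 0.2424


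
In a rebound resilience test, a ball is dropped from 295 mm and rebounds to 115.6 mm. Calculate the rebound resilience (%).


Resilience = h_rebound / h_drop * 100
= 115.6 / 295 * 100
= 39.2%

39.2%


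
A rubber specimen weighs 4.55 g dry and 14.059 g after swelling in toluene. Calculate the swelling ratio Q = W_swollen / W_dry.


Q = W_swollen / W_dry
Q = 14.059 / 4.55
Q = 3.09

Q = 3.09


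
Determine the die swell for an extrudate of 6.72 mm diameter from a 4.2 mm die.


Die swell ratio = D_extrudate / D_die
= 6.72 / 4.2
= 1.6

Die swell = 1.6


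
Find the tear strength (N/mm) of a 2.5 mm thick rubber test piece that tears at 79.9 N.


Tear strength = force / thickness
= 79.9 / 2.5
= 31.96 N/mm

31.96 N/mm


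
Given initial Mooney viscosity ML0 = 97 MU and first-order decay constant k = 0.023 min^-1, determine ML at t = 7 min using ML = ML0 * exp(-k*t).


ML = ML0 * exp(-k * t)
ML = 97 * exp(-0.023 * 7)
ML = 97 * 0.8513
ML = 82.58 MU

82.58 MU


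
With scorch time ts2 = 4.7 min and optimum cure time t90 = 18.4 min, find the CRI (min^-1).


CRI = 100 / (t90 - ts2)
= 100 / (18.4 - 4.7)
= 100 / 13.7
= 7.3 min^-1

7.3 min^-1


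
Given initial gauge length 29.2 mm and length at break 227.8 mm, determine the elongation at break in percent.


Elongation = (Lf - L0) / L0 * 100
= (227.8 - 29.2) / 29.2 * 100
= 198.6 / 29.2 * 100
= 680.1%

680.1%


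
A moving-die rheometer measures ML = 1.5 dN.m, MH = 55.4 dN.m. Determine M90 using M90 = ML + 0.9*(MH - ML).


M90 = ML + 0.9 * (MH - ML)
M90 = 1.5 + 0.9 * (55.4 - 1.5)
M90 = 1.5 + 0.9 * 53.9
M90 = 50.01 dN.m

50.01 dN.m


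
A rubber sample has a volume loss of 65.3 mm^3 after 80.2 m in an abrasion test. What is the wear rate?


Rate = volume_loss / distance
= 65.3 / 80.2
= 0.814 mm^3/m

0.814 mm^3/m


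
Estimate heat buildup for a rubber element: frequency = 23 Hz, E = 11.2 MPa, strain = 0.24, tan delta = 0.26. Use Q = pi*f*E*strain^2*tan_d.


Q = pi * f * E * strain^2 * tan_d
= pi * 23 * 11.2 * 0.24^2 * 0.26
= pi * 23 * 11.2 * 0.0576 * 0.26
= 12.1197

Q = 12.1197


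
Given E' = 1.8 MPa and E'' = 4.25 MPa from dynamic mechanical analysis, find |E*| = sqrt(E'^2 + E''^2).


|E*| = sqrt(E'^2 + E''^2)
= sqrt(1.8^2 + 4.25^2)
= sqrt(3.2400 + 18.0625)
= 4.615 MPa

4.615 MPa


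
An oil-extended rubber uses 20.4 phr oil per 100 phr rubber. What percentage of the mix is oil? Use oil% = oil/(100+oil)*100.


Oil % = oil / (100 + oil) * 100
= 20.4 / (100 + 20.4) * 100
= 20.4 / 120.4 * 100
= 16.94%

16.94%


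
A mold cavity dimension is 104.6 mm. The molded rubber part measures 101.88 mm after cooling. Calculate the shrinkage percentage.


Shrinkage = (mold - part) / mold * 100
= (104.6 - 101.88) / 104.6 * 100
= 2.72 / 104.6 * 100
= 2.6%

2.6%


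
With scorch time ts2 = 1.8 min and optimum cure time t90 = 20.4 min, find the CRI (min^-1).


CRI = 100 / (t90 - ts2)
= 100 / (20.4 - 1.8)
= 100 / 18.6
= 5.38 min^-1

5.38 min^-1


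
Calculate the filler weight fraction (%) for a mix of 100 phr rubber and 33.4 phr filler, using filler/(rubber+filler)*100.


Filler % = filler / (rubber + filler) * 100
= 33.4 / (100 + 33.4) * 100
= 33.4 / 133.4 * 100
= 25.04%

25.04%


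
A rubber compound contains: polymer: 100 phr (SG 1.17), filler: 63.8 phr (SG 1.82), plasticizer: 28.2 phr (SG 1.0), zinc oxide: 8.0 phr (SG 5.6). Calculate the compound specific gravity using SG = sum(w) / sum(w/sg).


Sum of weights = 200.0
Volume contributions:
  polymer: 100/1.17 = 85.4701
  filler: 63.8/1.82 = 35.0549
  plasticizer: 28.2/1.0 = 28.2000
  zinc oxide: 8.0/5.6 = 1.4286
Sum of volumes = 150.1536
SG = 200.0 / 150.1536 = 1.332

SG = 1.332


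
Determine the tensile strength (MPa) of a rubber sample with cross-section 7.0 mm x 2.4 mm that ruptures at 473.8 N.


Area = width * thickness = 7.0 * 2.4 = 16.8 mm^2
TS = force / area = 473.8 / 16.8 = 28.2 MPa

28.2 MPa


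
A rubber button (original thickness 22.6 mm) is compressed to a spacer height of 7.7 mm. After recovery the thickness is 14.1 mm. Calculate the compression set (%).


CS = (t0 - recovered) / (t0 - ts) * 100
= (22.6 - 14.1) / (22.6 - 7.7) * 100
= 8.5 / 14.9 * 100
= 57.0%

57.0%


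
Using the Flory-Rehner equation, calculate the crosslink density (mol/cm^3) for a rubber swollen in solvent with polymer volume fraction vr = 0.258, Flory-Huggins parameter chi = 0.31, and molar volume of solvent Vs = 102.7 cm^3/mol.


ln(1 - vr) = ln(1 - 0.258) = -0.2984
Numerator = -((-0.2984) + 0.258 + 0.31 * 0.258^2) = 0.0198
Denominator = 102.7 * (0.258^(1/3) - 0.258/2) = 52.1315
nu = 0.0198 / 52.1315 = 3.7926e-04 mol/cm^3

3.7926e-04 mol/cm^3


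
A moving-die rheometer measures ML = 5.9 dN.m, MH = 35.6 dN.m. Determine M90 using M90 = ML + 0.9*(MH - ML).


M90 = ML + 0.9 * (MH - ML)
M90 = 5.9 + 0.9 * (35.6 - 5.9)
M90 = 5.9 + 0.9 * 29.7
M90 = 32.63 dN.m

32.63 dN.m


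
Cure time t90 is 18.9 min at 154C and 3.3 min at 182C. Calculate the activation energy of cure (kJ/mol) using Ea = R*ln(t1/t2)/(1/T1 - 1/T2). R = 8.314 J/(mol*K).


T1 = 427.15 K, T2 = 455.15 K
1/T1 - 1/T2 = 1.4402e-04
ln(t1/t2) = ln(18.9/3.3) = 1.7452
Ea = 8.314 * 1.7452 / 1.4402e-04 = 100749.2841 J/mol
Ea = 100.75 kJ/mol

100.75 kJ/mol


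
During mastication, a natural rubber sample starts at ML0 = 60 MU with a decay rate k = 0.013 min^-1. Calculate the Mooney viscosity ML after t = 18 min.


ML = ML0 * exp(-k * t)
ML = 60 * exp(-0.013 * 18)
ML = 60 * 0.7914
ML = 47.48 MU

47.48 MU


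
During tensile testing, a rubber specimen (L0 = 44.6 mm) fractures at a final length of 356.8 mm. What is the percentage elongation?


Elongation = (Lf - L0) / L0 * 100
= (356.8 - 44.6) / 44.6 * 100
= 312.2 / 44.6 * 100
= 700.0%

700.0%


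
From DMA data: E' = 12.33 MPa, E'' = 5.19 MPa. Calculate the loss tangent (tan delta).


tan delta = E'' / E'
= 5.19 / 12.33
= 0.4209

tan delta = 0.4209


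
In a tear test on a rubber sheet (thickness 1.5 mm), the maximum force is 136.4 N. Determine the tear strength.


Tear strength = force / thickness
= 136.4 / 1.5
= 90.93 N/mm

90.93 N/mm


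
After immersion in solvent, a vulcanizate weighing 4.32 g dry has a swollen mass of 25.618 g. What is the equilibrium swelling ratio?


Q = W_swollen / W_dry
Q = 25.618 / 4.32
Q = 5.93

Q = 5.93


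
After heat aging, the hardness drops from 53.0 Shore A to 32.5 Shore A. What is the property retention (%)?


Retention = aged / original * 100
= 32.5 / 53.0 * 100
= 61.3%

61.3%


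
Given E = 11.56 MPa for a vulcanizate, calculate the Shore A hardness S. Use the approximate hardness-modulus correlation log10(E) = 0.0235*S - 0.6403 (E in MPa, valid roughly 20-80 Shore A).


log10(E) = 0.0235*S - 0.6403  =>  S = (log10(E) + 0.6403) / 0.0235
log10(11.56) = 1.062958
S = (1.062958 + 0.6403) / 0.0235 = 1.703258 / 0.0235
S = 72.5

Shore A = 72.5


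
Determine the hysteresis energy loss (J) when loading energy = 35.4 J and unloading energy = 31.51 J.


Hysteresis loss = loading - unloading
= 35.4 - 31.51
= 3.89 J

3.89 J


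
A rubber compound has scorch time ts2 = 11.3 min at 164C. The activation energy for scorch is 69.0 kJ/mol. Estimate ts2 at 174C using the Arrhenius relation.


Convert temperatures: T1 = 164 + 273.15 = 437.15 K, T2 = 174 + 273.15 = 447.15 K
ts2_new = 11.3 * exp(69000 / 8.314 * (1/447.15 - 1/437.15))
1/T2 - 1/T1 = -5.1158e-05
ts2_new = 7.39 min

7.39 min


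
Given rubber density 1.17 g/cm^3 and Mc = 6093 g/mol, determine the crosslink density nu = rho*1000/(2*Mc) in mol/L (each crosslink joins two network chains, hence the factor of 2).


nu = rho * 1000 / (2 * Mc)
nu = 1.17 * 1000 / (2 * 6093)
nu = 1170.0 / 12186
nu = 0.0960 mol/L

0.0960 mol/L


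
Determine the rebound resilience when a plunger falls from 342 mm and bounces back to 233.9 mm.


Resilience = h_rebound / h_drop * 100
= 233.9 / 342 * 100
= 68.4%

68.4%


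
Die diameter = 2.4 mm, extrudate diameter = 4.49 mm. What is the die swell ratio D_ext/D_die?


Die swell ratio = D_extrudate / D_die
= 4.49 / 2.4
= 1.871

Die swell = 1.871


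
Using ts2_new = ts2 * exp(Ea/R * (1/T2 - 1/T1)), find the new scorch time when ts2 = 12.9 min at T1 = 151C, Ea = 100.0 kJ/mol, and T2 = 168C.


Convert temperatures: T1 = 151 + 273.15 = 424.15 K, T2 = 168 + 273.15 = 441.15 K
ts2_new = 12.9 * exp(100000 / 8.314 * (1/441.15 - 1/424.15))
1/T2 - 1/T1 = -9.0854e-05
ts2_new = 4.33 min

4.33 min


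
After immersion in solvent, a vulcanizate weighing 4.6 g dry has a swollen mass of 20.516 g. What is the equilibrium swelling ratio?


Q = W_swollen / W_dry
Q = 20.516 / 4.6
Q = 4.46

Q = 4.46


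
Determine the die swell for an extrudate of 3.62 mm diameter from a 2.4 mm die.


Die swell ratio = D_extrudate / D_die
= 3.62 / 2.4
= 1.508

Die swell = 1.508


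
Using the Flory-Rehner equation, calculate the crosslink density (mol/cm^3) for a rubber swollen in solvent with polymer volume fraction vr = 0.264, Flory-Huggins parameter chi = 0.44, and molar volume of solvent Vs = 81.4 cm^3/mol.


ln(1 - vr) = ln(1 - 0.264) = -0.3065
Numerator = -((-0.3065) + 0.264 + 0.44 * 0.264^2) = 0.0119
Denominator = 81.4 * (0.264^(1/3) - 0.264/2) = 41.4739
nu = 0.0119 / 41.4739 = 2.8594e-04 mol/cm^3

2.8594e-04 mol/cm^3


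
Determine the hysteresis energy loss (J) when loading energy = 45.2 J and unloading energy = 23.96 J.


Hysteresis loss = loading - unloading
= 45.2 - 23.96
= 21.24 J

21.24 J


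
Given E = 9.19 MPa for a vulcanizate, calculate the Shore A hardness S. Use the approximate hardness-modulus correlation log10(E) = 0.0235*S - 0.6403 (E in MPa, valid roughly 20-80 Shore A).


log10(E) = 0.0235*S - 0.6403  =>  S = (log10(E) + 0.6403) / 0.0235
log10(9.19) = 0.963316
S = (0.963316 + 0.6403) / 0.0235 = 1.603616 / 0.0235
S = 68.2

Shore A = 68.2


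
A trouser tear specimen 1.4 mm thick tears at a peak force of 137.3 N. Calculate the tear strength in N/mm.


Tear strength = force / thickness
= 137.3 / 1.4
= 98.07 N/mm

98.07 N/mm


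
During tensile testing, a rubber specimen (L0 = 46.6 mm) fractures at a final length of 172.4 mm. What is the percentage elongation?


Elongation = (Lf - L0) / L0 * 100
= (172.4 - 46.6) / 46.6 * 100
= 125.8 / 46.6 * 100
= 270.0%

270.0%


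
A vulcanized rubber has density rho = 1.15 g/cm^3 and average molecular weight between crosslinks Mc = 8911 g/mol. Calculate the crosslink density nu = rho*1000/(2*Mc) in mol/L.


nu = rho * 1000 / (2 * Mc)
nu = 1.15 * 1000 / (2 * 8911)
nu = 1150.0 / 17822
nu = 0.0645 mol/L

0.0645 mol/L


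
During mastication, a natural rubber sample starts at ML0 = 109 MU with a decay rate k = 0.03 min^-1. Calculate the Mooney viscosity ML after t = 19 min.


ML = ML0 * exp(-k * t)
ML = 109 * exp(-0.03 * 19)
ML = 109 * 0.5655
ML = 61.64 MU

61.64 MU


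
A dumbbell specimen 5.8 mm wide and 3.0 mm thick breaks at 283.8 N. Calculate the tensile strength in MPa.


Area = width * thickness = 5.8 * 3.0 = 17.4 mm^2
TS = force / area = 283.8 / 17.4 = 16.31 MPa

16.31 MPa


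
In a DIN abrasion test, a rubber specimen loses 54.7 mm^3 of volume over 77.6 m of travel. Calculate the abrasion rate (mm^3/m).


Rate = volume_loss / distance
= 54.7 / 77.6
= 0.705 mm^3/m

0.705 mm^3/m


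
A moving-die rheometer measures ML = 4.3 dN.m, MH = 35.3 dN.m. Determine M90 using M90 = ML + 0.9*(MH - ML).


M90 = ML + 0.9 * (MH - ML)
M90 = 4.3 + 0.9 * (35.3 - 4.3)
M90 = 4.3 + 0.9 * 31.0
M90 = 32.2 dN.m

32.2 dN.m


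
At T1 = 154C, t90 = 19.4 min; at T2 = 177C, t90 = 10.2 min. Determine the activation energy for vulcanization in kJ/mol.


T1 = 427.15 K, T2 = 450.15 K
1/T1 - 1/T2 = 1.1962e-04
ln(t1/t2) = ln(19.4/10.2) = 0.6429
Ea = 8.314 * 0.6429 / 1.1962e-04 = 44684.1371 J/mol
Ea = 44.68 kJ/mol

44.68 kJ/mol


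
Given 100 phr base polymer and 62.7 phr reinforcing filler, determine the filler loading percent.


Filler % = filler / (rubber + filler) * 100
= 62.7 / (100 + 62.7) * 100
= 62.7 / 162.7 * 100
= 38.54%

38.54%


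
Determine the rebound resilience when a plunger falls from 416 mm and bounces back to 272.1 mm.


Resilience = h_rebound / h_drop * 100
= 272.1 / 416 * 100
= 65.4%

65.4%


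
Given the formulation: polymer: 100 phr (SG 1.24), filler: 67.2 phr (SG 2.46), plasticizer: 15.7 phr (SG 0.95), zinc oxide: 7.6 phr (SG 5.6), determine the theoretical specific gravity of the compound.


Sum of weights = 190.5
Volume contributions:
  polymer: 100/1.24 = 80.6452
  filler: 67.2/2.46 = 27.3171
  plasticizer: 15.7/0.95 = 16.5263
  zinc oxide: 7.6/5.6 = 1.3571
Sum of volumes = 125.8457
SG = 190.5 / 125.8457 = 1.514

SG = 1.514


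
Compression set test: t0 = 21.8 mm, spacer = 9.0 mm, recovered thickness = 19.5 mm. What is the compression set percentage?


CS = (t0 - recovered) / (t0 - ts) * 100
= (21.8 - 19.5) / (21.8 - 9.0) * 100
= 2.3 / 12.8 * 100
= 18.0%

18.0%


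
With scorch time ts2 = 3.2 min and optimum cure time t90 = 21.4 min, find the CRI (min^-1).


CRI = 100 / (t90 - ts2)
= 100 / (21.4 - 3.2)
= 100 / 18.2
= 5.49 min^-1

5.49 min^-1


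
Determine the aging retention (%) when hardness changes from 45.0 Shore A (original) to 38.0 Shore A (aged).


Retention = aged / original * 100
= 38.0 / 45.0 * 100
= 84.4%

84.4%


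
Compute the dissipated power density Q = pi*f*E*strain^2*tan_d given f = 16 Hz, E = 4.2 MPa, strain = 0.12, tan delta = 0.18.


Q = pi * f * E * strain^2 * tan_d
= pi * 16 * 4.2 * 0.12^2 * 0.18
= pi * 16 * 4.2 * 0.0144 * 0.18
= 0.5472

Q = 0.5472


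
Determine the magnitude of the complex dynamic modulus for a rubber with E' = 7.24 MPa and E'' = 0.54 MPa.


|E*| = sqrt(E'^2 + E''^2)
= sqrt(7.24^2 + 0.54^2)
= sqrt(52.4176 + 0.2916)
= 7.26 MPa

7.26 MPa


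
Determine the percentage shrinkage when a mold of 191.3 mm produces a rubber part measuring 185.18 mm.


Shrinkage = (mold - part) / mold * 100
= (191.3 - 185.18) / 191.3 * 100
= 6.12 / 191.3 * 100
= 3.2%

3.2%


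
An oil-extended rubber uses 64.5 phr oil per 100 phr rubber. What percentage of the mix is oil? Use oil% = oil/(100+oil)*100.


Oil % = oil / (100 + oil) * 100
= 64.5 / (100 + 64.5) * 100
= 64.5 / 164.5 * 100
= 39.21%

39.21%


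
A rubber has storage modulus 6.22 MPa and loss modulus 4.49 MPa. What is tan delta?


tan delta = E'' / E'
= 4.49 / 6.22
= 0.7219

tan delta = 0.7219


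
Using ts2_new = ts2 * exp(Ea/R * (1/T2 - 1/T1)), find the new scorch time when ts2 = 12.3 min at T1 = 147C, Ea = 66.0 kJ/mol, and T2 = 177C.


Convert temperatures: T1 = 147 + 273.15 = 420.15 K, T2 = 177 + 273.15 = 450.15 K
ts2_new = 12.3 * exp(66000 / 8.314 * (1/450.15 - 1/420.15))
1/T2 - 1/T1 = -1.5862e-04
ts2_new = 3.49 min

3.49 min


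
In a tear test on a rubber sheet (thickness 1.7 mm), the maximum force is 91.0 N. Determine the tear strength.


Tear strength = force / thickness
= 91.0 / 1.7
= 53.53 N/mm

53.53 N/mm


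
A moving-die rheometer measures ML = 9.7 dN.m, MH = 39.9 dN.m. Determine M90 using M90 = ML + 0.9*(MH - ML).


M90 = ML + 0.9 * (MH - ML)
M90 = 9.7 + 0.9 * (39.9 - 9.7)
M90 = 9.7 + 0.9 * 30.2
M90 = 36.88 dN.m

36.88 dN.m


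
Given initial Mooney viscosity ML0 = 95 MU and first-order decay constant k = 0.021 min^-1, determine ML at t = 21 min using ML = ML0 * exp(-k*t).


ML = ML0 * exp(-k * t)
ML = 95 * exp(-0.021 * 21)
ML = 95 * 0.6434
ML = 61.12 MU

61.12 MU


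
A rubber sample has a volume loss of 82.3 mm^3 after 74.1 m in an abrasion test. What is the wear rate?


Rate = volume_loss / distance
= 82.3 / 74.1
= 1.111 mm^3/m

1.111 mm^3/m


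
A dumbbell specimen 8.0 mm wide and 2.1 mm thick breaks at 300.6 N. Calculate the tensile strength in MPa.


Area = width * thickness = 8.0 * 2.1 = 16.8 mm^2
TS = force / area = 300.6 / 16.8 = 17.89 MPa

17.89 MPa


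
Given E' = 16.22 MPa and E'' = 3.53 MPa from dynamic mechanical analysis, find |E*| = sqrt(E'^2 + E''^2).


|E*| = sqrt(E'^2 + E''^2)
= sqrt(16.22^2 + 3.53^2)
= sqrt(263.0884 + 12.4609)
= 16.6 MPa

16.6 MPa


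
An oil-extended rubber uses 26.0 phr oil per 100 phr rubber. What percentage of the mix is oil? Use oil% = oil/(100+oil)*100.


Oil % = oil / (100 + oil) * 100
= 26.0 / (100 + 26.0) * 100
= 26.0 / 126.0 * 100
= 20.63%

20.63%


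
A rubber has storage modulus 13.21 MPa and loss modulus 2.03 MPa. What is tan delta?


tan delta = E'' / E'
= 2.03 / 13.21
= 0.1537

tan delta = 0.1537


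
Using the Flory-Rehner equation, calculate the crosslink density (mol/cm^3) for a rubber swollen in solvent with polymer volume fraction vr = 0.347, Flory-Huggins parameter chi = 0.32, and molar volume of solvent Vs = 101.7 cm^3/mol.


ln(1 - vr) = ln(1 - 0.347) = -0.4262
Numerator = -((-0.4262) + 0.347 + 0.32 * 0.347^2) = 0.0406
Denominator = 101.7 * (0.347^(1/3) - 0.347/2) = 53.8207
nu = 0.0406 / 53.8207 = 7.5523e-04 mol/cm^3

7.5523e-04 mol/cm^3


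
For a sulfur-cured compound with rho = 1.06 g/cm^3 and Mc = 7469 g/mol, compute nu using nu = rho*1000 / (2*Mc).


nu = rho * 1000 / (2 * Mc)
nu = 1.06 * 1000 / (2 * 7469)
nu = 1060.0 / 14938
nu = 0.0710 mol/L

0.0710 mol/L


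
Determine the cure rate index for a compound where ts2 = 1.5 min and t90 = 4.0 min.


CRI = 100 / (t90 - ts2)
= 100 / (4.0 - 1.5)
= 100 / 2.5
= 40.0 min^-1

40.0 min^-1


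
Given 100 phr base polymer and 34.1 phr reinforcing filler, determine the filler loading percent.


Filler % = filler / (rubber + filler) * 100
= 34.1 / (100 + 34.1) * 100
= 34.1 / 134.1 * 100
= 25.43%

25.43%


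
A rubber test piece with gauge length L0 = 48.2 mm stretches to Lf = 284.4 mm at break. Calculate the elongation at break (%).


Elongation = (Lf - L0) / L0 * 100
= (284.4 - 48.2) / 48.2 * 100
= 236.2 / 48.2 * 100
= 490.0%

490.0%


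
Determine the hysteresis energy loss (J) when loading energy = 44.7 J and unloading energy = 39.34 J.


Hysteresis loss = loading - unloading
= 44.7 - 39.34
= 5.36 J

5.36 J


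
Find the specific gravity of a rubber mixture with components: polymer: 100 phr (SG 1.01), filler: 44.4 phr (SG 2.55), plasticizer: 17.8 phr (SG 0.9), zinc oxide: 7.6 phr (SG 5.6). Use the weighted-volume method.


Sum of weights = 169.8
Volume contributions:
  polymer: 100/1.01 = 99.0099
  filler: 44.4/2.55 = 17.4118
  plasticizer: 17.8/0.9 = 19.7778
  zinc oxide: 7.6/5.6 = 1.3571
Sum of volumes = 137.5566
SG = 169.8 / 137.5566 = 1.234

SG = 1.234


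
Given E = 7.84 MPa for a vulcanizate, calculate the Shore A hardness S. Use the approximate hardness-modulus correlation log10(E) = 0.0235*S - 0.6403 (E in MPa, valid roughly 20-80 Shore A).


log10(E) = 0.0235*S - 0.6403  =>  S = (log10(E) + 0.6403) / 0.0235
log10(7.84) = 0.894316
S = (0.894316 + 0.6403) / 0.0235 = 1.534616 / 0.0235
S = 65.3

Shore A = 65.3


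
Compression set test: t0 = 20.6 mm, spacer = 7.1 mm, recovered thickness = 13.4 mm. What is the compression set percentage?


CS = (t0 - recovered) / (t0 - ts) * 100
= (20.6 - 13.4) / (20.6 - 7.1) * 100
= 7.2 / 13.5 * 100
= 53.3%

53.3%


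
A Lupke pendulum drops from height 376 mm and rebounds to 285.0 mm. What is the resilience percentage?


Resilience = h_rebound / h_drop * 100
= 285.0 / 376 * 100
= 75.8%

75.8%


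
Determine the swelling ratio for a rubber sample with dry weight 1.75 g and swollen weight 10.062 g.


Q = W_swollen / W_dry
Q = 10.062 / 1.75
Q = 5.75

Q = 5.75


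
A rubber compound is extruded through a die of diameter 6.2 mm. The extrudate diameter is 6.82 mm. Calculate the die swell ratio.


Die swell ratio = D_extrudate / D_die
= 6.82 / 6.2
= 1.1

Die swell = 1.1


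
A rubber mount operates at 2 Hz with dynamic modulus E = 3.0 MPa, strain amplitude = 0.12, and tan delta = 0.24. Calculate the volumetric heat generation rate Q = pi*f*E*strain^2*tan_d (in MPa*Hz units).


Q = pi * f * E * strain^2 * tan_d
= pi * 2 * 3.0 * 0.12^2 * 0.24
= pi * 2 * 3.0 * 0.0144 * 0.24
= 0.0651

Q = 0.0651


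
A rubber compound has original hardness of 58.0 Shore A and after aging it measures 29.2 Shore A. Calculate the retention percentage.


Retention = aged / original * 100
= 29.2 / 58.0 * 100
= 50.3%

50.3%


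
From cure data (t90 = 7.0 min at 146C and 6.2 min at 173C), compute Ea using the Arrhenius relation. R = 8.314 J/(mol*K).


T1 = 419.15 K, T2 = 446.15 K
1/T1 - 1/T2 = 1.4438e-04
ln(t1/t2) = ln(7.0/6.2) = 0.1214
Ea = 8.314 * 0.1214 / 1.4438e-04 = 6988.3598 J/mol
Ea = 6.99 kJ/mol

6.99 kJ/mol


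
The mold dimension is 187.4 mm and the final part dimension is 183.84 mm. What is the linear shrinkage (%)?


Shrinkage = (mold - part) / mold * 100
= (187.4 - 183.84) / 187.4 * 100
= 3.56 / 187.4 * 100
= 1.9%

1.9%


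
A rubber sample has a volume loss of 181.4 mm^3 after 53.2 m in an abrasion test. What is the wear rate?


Rate = volume_loss / distance
= 181.4 / 53.2
= 3.41 mm^3/m

3.41 mm^3/m


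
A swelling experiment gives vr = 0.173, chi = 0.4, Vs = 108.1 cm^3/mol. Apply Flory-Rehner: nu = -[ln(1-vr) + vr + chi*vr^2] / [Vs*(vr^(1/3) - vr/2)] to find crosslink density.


ln(1 - vr) = ln(1 - 0.173) = -0.1900
Numerator = -((-0.1900) + 0.173 + 0.4 * 0.173^2) = 0.0050
Denominator = 108.1 * (0.173^(1/3) - 0.173/2) = 50.8833
nu = 0.0050 / 50.8833 = 9.7851e-05 mol/cm^3

9.7851e-05 mol/cm^3


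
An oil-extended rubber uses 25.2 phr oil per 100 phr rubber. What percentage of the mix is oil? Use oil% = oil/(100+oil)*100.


Oil % = oil / (100 + oil) * 100
= 25.2 / (100 + 25.2) * 100
= 25.2 / 125.2 * 100
= 20.13%

20.13%


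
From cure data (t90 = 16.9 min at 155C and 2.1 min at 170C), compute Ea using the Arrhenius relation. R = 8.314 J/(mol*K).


T1 = 428.15 K, T2 = 443.15 K
1/T1 - 1/T2 = 7.9058e-05
ln(t1/t2) = ln(16.9/2.1) = 2.0854
Ea = 8.314 * 2.0854 / 7.9058e-05 = 219305.6860 J/mol
Ea = 219.31 kJ/mol

219.31 kJ/mol


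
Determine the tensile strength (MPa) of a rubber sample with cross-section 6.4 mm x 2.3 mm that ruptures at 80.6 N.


Area = width * thickness = 6.4 * 2.3 = 14.72 mm^2
TS = force / area = 80.6 / 14.72 = 5.48 MPa

5.48 MPa


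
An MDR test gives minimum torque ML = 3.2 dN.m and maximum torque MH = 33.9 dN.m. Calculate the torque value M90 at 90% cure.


M90 = ML + 0.9 * (MH - ML)
M90 = 3.2 + 0.9 * (33.9 - 3.2)
M90 = 3.2 + 0.9 * 30.7
M90 = 30.83 dN.m

30.83 dN.m


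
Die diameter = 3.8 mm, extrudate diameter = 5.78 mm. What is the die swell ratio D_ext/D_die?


Die swell ratio = D_extrudate / D_die
= 5.78 / 3.8
= 1.521

Die swell = 1.521


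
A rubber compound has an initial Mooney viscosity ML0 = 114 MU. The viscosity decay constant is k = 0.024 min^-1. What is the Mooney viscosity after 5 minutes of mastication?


ML = ML0 * exp(-k * t)
ML = 114 * exp(-0.024 * 5)
ML = 114 * 0.8869
ML = 101.11 MU

101.11 MU


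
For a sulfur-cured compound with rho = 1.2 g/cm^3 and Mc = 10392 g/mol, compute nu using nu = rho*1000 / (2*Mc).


nu = rho * 1000 / (2 * Mc)
nu = 1.2 * 1000 / (2 * 10392)
nu = 1200.0 / 20784
nu = 0.0577 mol/L

0.0577 mol/L


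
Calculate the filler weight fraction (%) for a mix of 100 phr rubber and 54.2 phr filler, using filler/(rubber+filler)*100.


Filler % = filler / (rubber + filler) * 100
= 54.2 / (100 + 54.2) * 100
= 54.2 / 154.2 * 100
= 35.15%

35.15%


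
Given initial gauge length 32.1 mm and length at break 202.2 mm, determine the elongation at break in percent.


Elongation = (Lf - L0) / L0 * 100
= (202.2 - 32.1) / 32.1 * 100
= 170.1 / 32.1 * 100
= 529.9%

529.9%


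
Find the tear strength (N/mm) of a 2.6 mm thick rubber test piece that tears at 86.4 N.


Tear strength = force / thickness
= 86.4 / 2.6
= 33.23 N/mm

33.23 N/mm


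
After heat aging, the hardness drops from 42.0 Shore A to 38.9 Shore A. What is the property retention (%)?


Retention = aged / original * 100
= 38.9 / 42.0 * 100
= 92.6%

92.6%


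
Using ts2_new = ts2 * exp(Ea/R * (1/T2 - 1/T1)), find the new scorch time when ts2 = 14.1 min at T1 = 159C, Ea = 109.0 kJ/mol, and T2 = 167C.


Convert temperatures: T1 = 159 + 273.15 = 432.15 K, T2 = 167 + 273.15 = 440.15 K
ts2_new = 14.1 * exp(109000 / 8.314 * (1/440.15 - 1/432.15))
1/T2 - 1/T1 = -4.2059e-05
ts2_new = 8.12 min

8.12 min


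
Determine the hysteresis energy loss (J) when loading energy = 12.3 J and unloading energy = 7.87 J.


Hysteresis loss = loading - unloading
= 12.3 - 7.87
= 4.43 J

4.43 J


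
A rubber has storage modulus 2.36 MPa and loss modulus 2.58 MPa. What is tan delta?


tan delta = E'' / E'
= 2.58 / 2.36
= 1.0932

tan delta = 1.0932


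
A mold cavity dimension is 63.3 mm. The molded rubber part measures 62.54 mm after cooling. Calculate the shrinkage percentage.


Shrinkage = (mold - part) / mold * 100
= (63.3 - 62.54) / 63.3 * 100
= 0.76 / 63.3 * 100
= 1.2%

1.2%


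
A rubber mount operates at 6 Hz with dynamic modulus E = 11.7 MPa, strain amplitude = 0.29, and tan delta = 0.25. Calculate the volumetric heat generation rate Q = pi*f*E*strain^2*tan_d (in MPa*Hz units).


Q = pi * f * E * strain^2 * tan_d
= pi * 6 * 11.7 * 0.29^2 * 0.25
= pi * 6 * 11.7 * 0.0841 * 0.25
= 4.6368

Q = 4.6368


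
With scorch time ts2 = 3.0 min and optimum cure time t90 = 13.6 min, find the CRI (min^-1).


CRI = 100 / (t90 - ts2)
= 100 / (13.6 - 3.0)
= 100 / 10.6
= 9.43 min^-1

9.43 min^-1


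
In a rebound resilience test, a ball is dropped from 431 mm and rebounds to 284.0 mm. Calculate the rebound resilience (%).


Resilience = h_rebound / h_drop * 100
= 284.0 / 431 * 100
= 65.9%

65.9%


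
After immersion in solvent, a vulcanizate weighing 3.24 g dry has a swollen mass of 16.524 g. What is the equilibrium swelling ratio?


Q = W_swollen / W_dry
Q = 16.524 / 3.24
Q = 5.1

Q = 5.1


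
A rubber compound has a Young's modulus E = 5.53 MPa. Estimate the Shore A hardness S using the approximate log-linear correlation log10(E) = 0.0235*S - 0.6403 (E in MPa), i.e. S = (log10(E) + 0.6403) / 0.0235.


log10(E) = 0.0235*S - 0.6403  =>  S = (log10(E) + 0.6403) / 0.0235
log10(5.53) = 0.742725
S = (0.742725 + 0.6403) / 0.0235 = 1.383025 / 0.0235
S = 58.9

Shore A = 58.9


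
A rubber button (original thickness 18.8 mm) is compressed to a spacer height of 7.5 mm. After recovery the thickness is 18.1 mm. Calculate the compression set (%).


CS = (t0 - recovered) / (t0 - ts) * 100
= (18.8 - 18.1) / (18.8 - 7.5) * 100
= 0.7 / 11.3 * 100
= 6.2%

6.2%


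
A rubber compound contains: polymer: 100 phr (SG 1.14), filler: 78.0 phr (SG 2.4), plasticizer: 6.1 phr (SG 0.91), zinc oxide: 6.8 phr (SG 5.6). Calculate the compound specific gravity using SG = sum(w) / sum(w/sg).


Sum of weights = 190.9
Volume contributions:
  polymer: 100/1.14 = 87.7193
  filler: 78.0/2.4 = 32.5000
  plasticizer: 6.1/0.91 = 6.7033
  zinc oxide: 6.8/5.6 = 1.2143
Sum of volumes = 128.1369
SG = 190.9 / 128.1369 = 1.49

SG = 1.49


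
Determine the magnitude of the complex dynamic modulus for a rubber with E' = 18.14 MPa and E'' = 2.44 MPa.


|E*| = sqrt(E'^2 + E''^2)
= sqrt(18.14^2 + 2.44^2)
= sqrt(329.0596 + 5.9536)
= 18.303 MPa

18.303 MPa


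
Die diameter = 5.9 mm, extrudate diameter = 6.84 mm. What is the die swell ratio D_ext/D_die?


Die swell ratio = D_extrudate / D_die
= 6.84 / 5.9
= 1.159

Die swell = 1.159


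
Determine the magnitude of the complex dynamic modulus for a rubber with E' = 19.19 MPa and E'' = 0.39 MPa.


|E*| = sqrt(E'^2 + E''^2)
= sqrt(19.19^2 + 0.39^2)
= sqrt(368.2561 + 0.1521)
= 19.194 MPa

19.194 MPa


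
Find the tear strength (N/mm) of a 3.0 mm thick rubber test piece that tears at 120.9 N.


Tear strength = force / thickness
= 120.9 / 3.0
= 40.3 N/mm

40.3 N/mm


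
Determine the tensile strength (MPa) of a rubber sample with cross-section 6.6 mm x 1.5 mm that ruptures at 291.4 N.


Area = width * thickness = 6.6 * 1.5 = 9.9 mm^2
TS = force / area = 291.4 / 9.9 = 29.43 MPa

29.43 MPa


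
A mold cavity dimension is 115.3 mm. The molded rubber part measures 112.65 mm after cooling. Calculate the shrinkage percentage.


Shrinkage = (mold - part) / mold * 100
= (115.3 - 112.65) / 115.3 * 100
= 2.65 / 115.3 * 100
= 2.3%

2.3%


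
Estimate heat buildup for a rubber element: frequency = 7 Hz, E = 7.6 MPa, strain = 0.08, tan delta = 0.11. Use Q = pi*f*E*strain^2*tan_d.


Q = pi * f * E * strain^2 * tan_d
= pi * 7 * 7.6 * 0.08^2 * 0.11
= pi * 7 * 7.6 * 0.0064 * 0.11
= 0.1177

Q = 0.1177


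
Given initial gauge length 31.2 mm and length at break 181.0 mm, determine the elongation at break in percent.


Elongation = (Lf - L0) / L0 * 100
= (181.0 - 31.2) / 31.2 * 100
= 149.8 / 31.2 * 100
= 480.1%

480.1%


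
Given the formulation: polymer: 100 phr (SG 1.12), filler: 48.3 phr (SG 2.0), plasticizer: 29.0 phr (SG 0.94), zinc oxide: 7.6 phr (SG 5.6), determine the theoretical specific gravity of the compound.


Sum of weights = 184.9
Volume contributions:
  polymer: 100/1.12 = 89.2857
  filler: 48.3/2.0 = 24.1500
  plasticizer: 29.0/0.94 = 30.8511
  zinc oxide: 7.6/5.6 = 1.3571
Sum of volumes = 145.6439
SG = 184.9 / 145.6439 = 1.27

SG = 1.27


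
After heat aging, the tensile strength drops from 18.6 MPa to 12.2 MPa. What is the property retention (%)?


Retention = aged / original * 100
= 12.2 / 18.6 * 100
= 65.6%

65.6%


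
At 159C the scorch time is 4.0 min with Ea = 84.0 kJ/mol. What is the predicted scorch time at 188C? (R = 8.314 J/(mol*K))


Convert temperatures: T1 = 159 + 273.15 = 432.15 K, T2 = 188 + 273.15 = 461.15 K
ts2_new = 4.0 * exp(84000 / 8.314 * (1/461.15 - 1/432.15))
1/T2 - 1/T1 = -1.4552e-04
ts2_new = 0.92 min

0.92 min


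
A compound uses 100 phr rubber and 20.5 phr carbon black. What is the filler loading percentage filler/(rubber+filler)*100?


Filler % = filler / (rubber + filler) * 100
= 20.5 / (100 + 20.5) * 100
= 20.5 / 120.5 * 100
= 17.01%

17.01%


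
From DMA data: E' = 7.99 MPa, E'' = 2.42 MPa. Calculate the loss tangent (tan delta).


tan delta = E'' / E'
= 2.42 / 7.99
= 0.3029

tan delta = 0.3029


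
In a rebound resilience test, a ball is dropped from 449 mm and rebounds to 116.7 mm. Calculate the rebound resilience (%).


Resilience = h_rebound / h_drop * 100
= 116.7 / 449 * 100
= 26.0%

26.0%


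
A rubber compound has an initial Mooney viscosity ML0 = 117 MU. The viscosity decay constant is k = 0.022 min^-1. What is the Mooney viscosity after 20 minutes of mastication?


ML = ML0 * exp(-k * t)
ML = 117 * exp(-0.022 * 20)
ML = 117 * 0.6440
ML = 75.35 MU

75.35 MU


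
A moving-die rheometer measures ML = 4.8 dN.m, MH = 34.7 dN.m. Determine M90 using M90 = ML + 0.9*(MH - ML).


M90 = ML + 0.9 * (MH - ML)
M90 = 4.8 + 0.9 * (34.7 - 4.8)
M90 = 4.8 + 0.9 * 29.9
M90 = 31.71 dN.m

31.71 dN.m


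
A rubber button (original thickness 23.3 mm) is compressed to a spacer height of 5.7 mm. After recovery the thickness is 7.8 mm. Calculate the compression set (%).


CS = (t0 - recovered) / (t0 - ts) * 100
= (23.3 - 7.8) / (23.3 - 5.7) * 100
= 15.5 / 17.6 * 100
= 88.1%

88.1%


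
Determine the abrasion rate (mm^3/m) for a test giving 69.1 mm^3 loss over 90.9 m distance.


Rate = volume_loss / distance
= 69.1 / 90.9
= 0.76 mm^3/m

0.76 mm^3/m


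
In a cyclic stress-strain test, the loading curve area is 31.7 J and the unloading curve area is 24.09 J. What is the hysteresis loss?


Hysteresis loss = loading - unloading
= 31.7 - 24.09
= 7.61 J

7.61 J


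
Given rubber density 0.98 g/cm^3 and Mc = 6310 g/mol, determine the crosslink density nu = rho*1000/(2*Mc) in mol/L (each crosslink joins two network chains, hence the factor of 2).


nu = rho * 1000 / (2 * Mc)
nu = 0.98 * 1000 / (2 * 6310)
nu = 980.0 / 12620
nu = 0.0777 mol/L

0.0777 mol/L


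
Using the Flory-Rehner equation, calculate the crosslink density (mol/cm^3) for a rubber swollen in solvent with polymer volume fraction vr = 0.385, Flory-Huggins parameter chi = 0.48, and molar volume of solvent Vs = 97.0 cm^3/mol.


ln(1 - vr) = ln(1 - 0.385) = -0.4861
Numerator = -((-0.4861) + 0.385 + 0.48 * 0.385^2) = 0.0300
Denominator = 97.0 * (0.385^(1/3) - 0.385/2) = 51.8929
nu = 0.0300 / 51.8929 = 5.7782e-04 mol/cm^3

5.7782e-04 mol/cm^3


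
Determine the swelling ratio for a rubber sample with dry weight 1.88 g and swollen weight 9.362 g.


Q = W_swollen / W_dry
Q = 9.362 / 1.88
Q = 4.98

Q = 4.98


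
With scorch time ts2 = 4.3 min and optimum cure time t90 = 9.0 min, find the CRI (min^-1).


CRI = 100 / (t90 - ts2)
= 100 / (9.0 - 4.3)
= 100 / 4.7
= 21.28 min^-1

21.28 min^-1


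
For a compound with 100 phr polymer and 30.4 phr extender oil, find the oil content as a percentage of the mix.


Oil % = oil / (100 + oil) * 100
= 30.4 / (100 + 30.4) * 100
= 30.4 / 130.4 * 100
= 23.31%

23.31%


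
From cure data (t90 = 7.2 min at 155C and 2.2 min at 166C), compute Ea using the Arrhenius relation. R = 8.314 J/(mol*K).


T1 = 428.15 K, T2 = 439.15 K
1/T1 - 1/T2 = 5.8504e-05
ln(t1/t2) = ln(7.2/2.2) = 1.1856
Ea = 8.314 * 1.1856 / 5.8504e-05 = 168489.5731 J/mol
Ea = 168.49 kJ/mol

168.49 kJ/mol


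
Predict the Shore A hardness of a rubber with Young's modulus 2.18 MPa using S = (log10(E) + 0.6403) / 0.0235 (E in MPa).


log10(E) = 0.0235*S - 0.6403  =>  S = (log10(E) + 0.6403) / 0.0235
log10(2.18) = 0.338456
S = (0.338456 + 0.6403) / 0.0235 = 0.978756 / 0.0235
S = 41.6

Shore A = 41.6


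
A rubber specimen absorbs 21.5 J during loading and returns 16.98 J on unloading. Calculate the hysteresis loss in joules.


Hysteresis loss = loading - unloading
= 21.5 - 16.98
= 4.52 J

4.52 J


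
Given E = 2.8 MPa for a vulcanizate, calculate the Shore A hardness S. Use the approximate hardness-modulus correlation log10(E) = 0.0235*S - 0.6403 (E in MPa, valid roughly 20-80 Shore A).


log10(E) = 0.0235*S - 0.6403  =>  S = (log10(E) + 0.6403) / 0.0235
log10(2.8) = 0.447158
S = (0.447158 + 0.6403) / 0.0235 = 1.087458 / 0.0235
S = 46.3

Shore A = 46.3


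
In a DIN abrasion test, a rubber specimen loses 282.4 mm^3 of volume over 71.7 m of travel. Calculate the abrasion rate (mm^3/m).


Rate = volume_loss / distance
= 282.4 / 71.7
= 3.939 mm^3/m

3.939 mm^3/m


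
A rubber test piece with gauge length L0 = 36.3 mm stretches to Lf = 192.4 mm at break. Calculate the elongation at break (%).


Elongation = (Lf - L0) / L0 * 100
= (192.4 - 36.3) / 36.3 * 100
= 156.1 / 36.3 * 100
= 430.0%

430.0%


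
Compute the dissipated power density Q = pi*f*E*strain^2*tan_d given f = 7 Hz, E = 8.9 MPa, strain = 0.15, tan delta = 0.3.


Q = pi * f * E * strain^2 * tan_d
= pi * 7 * 8.9 * 0.15^2 * 0.3
= pi * 7 * 8.9 * 0.0225 * 0.3
= 1.3211

Q = 1.3211


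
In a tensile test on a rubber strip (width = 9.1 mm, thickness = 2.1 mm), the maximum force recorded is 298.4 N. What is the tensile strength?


Area = width * thickness = 9.1 * 2.1 = 19.11 mm^2
TS = force / area = 298.4 / 19.11 = 15.61 MPa

15.61 MPa


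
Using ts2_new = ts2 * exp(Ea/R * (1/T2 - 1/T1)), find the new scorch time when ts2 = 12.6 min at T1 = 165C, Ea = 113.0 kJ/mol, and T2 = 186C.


Convert temperatures: T1 = 165 + 273.15 = 438.15 K, T2 = 186 + 273.15 = 459.15 K
ts2_new = 12.6 * exp(113000 / 8.314 * (1/459.15 - 1/438.15))
1/T2 - 1/T1 = -1.0439e-04
ts2_new = 3.05 min

3.05 min
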